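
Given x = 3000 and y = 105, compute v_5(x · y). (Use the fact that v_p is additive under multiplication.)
v_5(315000) = 4

v_p(x) = 3 (factor: 3000 = 5^3 · 24); v_p(y) = 1 (factor: 105 = 5^1 · 21). Additivity: v_p(xy) = v_p(x) + v_p(y) = 3 + 1 = 4. (Direct check: xy = 315000 = 5^4 · (504).)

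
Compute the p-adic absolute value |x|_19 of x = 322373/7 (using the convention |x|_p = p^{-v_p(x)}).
|322373/7|_19 = 1/6859

Step 1 — compute v_19(x) by factoring powers of 19 out of the numerator and denominator: v_19(322373/7) = 3. Step 2 — apply |x|_p = p^{-v_p(x)} = 19^{-3} = 1/6859.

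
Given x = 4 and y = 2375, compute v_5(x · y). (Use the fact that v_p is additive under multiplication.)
v_5(9500) = 3

v_p(x) = 0 (factor: 4 = 5^0 · 4); v_p(y) = 3 (factor: 2375 = 5^3 · 19). Additivity: v_p(xy) = v_p(x) + v_p(y) = 0 + 3 = 3. (Direct check: xy = 9500 = 5^3 · (76).)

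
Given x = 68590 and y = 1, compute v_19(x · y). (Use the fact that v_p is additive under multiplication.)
v_19(68590) = 3

v_p(x) = 3 (factor: 68590 = 19^3 · 10); v_p(y) = 0 (factor: 1 = 19^0 · 1). Additivity: v_p(xy) = v_p(x) + v_p(y) = 3 + 0 = 3. (Direct check: xy = 68590 = 19^3 · (10).)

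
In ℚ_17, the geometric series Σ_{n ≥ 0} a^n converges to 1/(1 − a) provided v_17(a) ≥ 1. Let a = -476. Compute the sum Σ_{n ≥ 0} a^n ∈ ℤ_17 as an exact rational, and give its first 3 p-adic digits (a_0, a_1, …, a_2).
Σ a^n = 1/(1 − a) = 1/477;  first 3 digits = (1, 6, 0)

v_17(a) = 1 ≥ 1, so the series converges in ℤ_17 to 1/(1 − a) = 1/(1 − (-476)) = 1/477. Expand this rational in ℤ_17: compute digits iteratively via d_i = x_i mod 17, x_{i+1} = (x_i − d_i)/17. The first 3 digits are (1, 6, 0).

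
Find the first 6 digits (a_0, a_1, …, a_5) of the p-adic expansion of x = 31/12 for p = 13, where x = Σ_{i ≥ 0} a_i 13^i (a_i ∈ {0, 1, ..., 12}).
(a_0, …, a_5) = (8, 5, 5, 5, 5, 5)

v_13(31/12) = 0 (numerator and denominator both coprime to 13), so x ∈ ℤ_13^×. Compute digits iteratively via a_i = x_i mod 13, x_{i+1} = (x_i − a_i)/13, with x_0 = x:
  x_0 = 31/12;  a_0 = 8;  x_1 = (x_0 − 8)/13 = -5/12
  x_1 = -5/12;  a_1 = 5;  x_2 = (x_1 − 5)/13 = -5/12
  x_2 = -5/12;  a_2 = 5;  x_3 = (x_2 − 5)/13 = -5/12
  x_3 = -5/12;  a_3 = 5;  x_4 = (x_3 − 5)/13 = -5/12
  x_4 = -5/12;  a_4 = 5;  x_5 = (x_4 − 5)/13 = -5/12
  x_5 = -5/12;  a_5 = 5;  x_6 = (x_5 − 5)/13 = -5/12
Digits: (8, 5, 5, 5, 5, 5).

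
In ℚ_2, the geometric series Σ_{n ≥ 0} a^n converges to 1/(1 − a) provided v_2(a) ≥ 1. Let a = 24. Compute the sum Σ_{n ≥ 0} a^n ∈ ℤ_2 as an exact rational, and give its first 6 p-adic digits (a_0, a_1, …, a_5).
Σ a^n = 1/(1 − a) = -1/23;  first 6 digits = (1, 0, 0, 1, 1, 0)

v_2(a) = 3 ≥ 1, so the series converges in ℤ_2 to 1/(1 − a) = 1/(1 − 24) = -1/23. Expand this rational in ℤ_2: compute digits iteratively via d_i = x_i mod 2, x_{i+1} = (x_i − d_i)/2. The first 6 digits are (1, 0, 0, 1, 1, 0).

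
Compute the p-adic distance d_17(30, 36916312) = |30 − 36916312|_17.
d_17(30, 36916312) = 1/1419857

Step 1 — x − y = 30 − 36916312 = -36916282. Step 2 — v_17(-36916282) = 5 (factor: -36916282 = −(17^5 · 26); the sign does not affect v_p). Step 3 — |x − y|_17 = 17^{-5} = 1/1419857.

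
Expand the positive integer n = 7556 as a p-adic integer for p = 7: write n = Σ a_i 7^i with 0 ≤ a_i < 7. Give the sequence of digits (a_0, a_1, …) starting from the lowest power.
(a_0, a_1, …) = (3, 1, 0, 1, 3)

Repeated division by 7 gives the digits low-to-high: 7556 = 3 + 1·7^1 + 1·7^3 + 3·7^4. Digit sequence: (3, 1, 0, 1, 3).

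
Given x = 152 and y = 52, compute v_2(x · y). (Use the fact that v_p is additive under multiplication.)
v_2(7904) = 5

v_p(x) = 3 (factor: 152 = 2^3 · 19); v_p(y) = 2 (factor: 52 = 2^2 · 13). Additivity: v_p(xy) = v_p(x) + v_p(y) = 3 + 2 = 5. (Direct check: xy = 7904 = 2^5 · (247).)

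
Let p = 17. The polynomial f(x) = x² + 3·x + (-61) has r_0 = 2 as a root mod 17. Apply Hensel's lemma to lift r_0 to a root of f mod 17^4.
r_3 = 5459 (mod 83521)

Hensel: r_{i+1} = r_i − f(r_i)·(f′(r_i))^{-1} mod 17^{i+2}, f′(x) = 2x + 3. Iterate:
  r_0 = 2 (mod 17)
  r_1 = 257 (mod 289)
  r_2 = 546 (mod 4913)
  r_3 = 5459 (mod 83521)
Final: r = 5459 satisfies f(r) ≡ 0 mod 17^4.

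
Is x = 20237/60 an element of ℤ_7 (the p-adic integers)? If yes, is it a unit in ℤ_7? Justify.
x ∈ ℤ_7 but not a unit; v_7(x) = 3 > 0

ℤ_7 = {x ∈ ℚ_7 : v_7(x) ≥ 0} and ℤ_7^× = {x ∈ ℤ_7 : v_7(x) = 0}. Here v_7(20237/60) = v_7(num) − v_7(den) = 3; compare against these criteria.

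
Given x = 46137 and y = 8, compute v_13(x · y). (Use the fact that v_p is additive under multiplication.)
v_13(369096) = 3

v_p(x) = 3 (factor: 46137 = 13^3 · 21); v_p(y) = 0 (factor: 8 = 13^0 · 8). Additivity: v_p(xy) = v_p(x) + v_p(y) = 3 + 0 = 3. (Direct check: xy = 369096 = 13^3 · (168).)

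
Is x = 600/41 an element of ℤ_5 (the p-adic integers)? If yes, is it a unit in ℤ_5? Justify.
x ∈ ℤ_5 but not a unit; v_5(x) = 2 > 0

ℤ_5 = {x ∈ ℚ_5 : v_5(x) ≥ 0} and ℤ_5^× = {x ∈ ℤ_5 : v_5(x) = 0}. Here v_5(600/41) = v_5(num) − v_5(den) = 2; compare against these criteria.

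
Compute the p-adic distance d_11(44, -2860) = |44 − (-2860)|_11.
d_11(44, -2860) = 1/121

Step 1 — x − y = 44 − (-2860) = 2904. Step 2 — v_11(2904) = 2 (factor: 2904 = (11^2 · 24); the sign does not affect v_p). Step 3 — |x − y|_11 = 11^{-2} = 1/121.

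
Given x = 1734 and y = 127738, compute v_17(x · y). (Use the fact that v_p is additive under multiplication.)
v_17(221497692) = 5

v_p(x) = 2 (factor: 1734 = 17^2 · 6); v_p(y) = 3 (factor: 127738 = 17^3 · 26). Additivity: v_p(xy) = v_p(x) + v_p(y) = 2 + 3 = 5. (Direct check: xy = 221497692 = 17^5 · (156).)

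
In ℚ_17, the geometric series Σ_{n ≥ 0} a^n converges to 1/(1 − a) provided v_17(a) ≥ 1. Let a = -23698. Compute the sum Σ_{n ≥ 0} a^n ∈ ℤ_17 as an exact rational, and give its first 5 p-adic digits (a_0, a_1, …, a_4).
Σ a^n = 1/(1 − a) = 1/23699;  first 5 digits = (1, 0, 3, 12, 8)

v_17(a) = 2 ≥ 1, so the series converges in ℤ_17 to 1/(1 − a) = 1/(1 − (-23698)) = 1/23699. Expand this rational in ℤ_17: compute digits iteratively via d_i = x_i mod 17, x_{i+1} = (x_i − d_i)/17. The first 5 digits are (1, 0, 3, 12, 8).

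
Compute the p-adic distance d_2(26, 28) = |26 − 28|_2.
d_2(26, 28) = 1/2

Step 1 — x − y = 26 − 28 = -2. Step 2 — v_2(-2) = 1 (factor: -2 = −(2^1 · 1); the sign does not affect v_p). Step 3 — |x − y|_2 = 2^{-1} = 1/2.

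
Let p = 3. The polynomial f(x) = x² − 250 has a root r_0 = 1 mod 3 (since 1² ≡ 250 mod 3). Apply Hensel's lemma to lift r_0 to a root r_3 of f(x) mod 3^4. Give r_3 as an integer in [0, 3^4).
r_3 = 13 (mod 81)

Hensel's recurrence: r_{i+1} = r_i − f(r_i)·(f′(r_i))^{-1} mod 3^{i+2}, with f′(x) = 2x. Iterate:
  r_0 = 1 (mod 3)
  r_1 = 4 (mod 9)
  r_2 = 13 (mod 27)
  r_3 = 13 (mod 81)
Final: r_3 = 13, and one checks f(r_3) ≡ 0 mod 3^4.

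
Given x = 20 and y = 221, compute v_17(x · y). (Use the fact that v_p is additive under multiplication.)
v_17(4420) = 1

v_p(x) = 0 (factor: 20 = 17^0 · 20); v_p(y) = 1 (factor: 221 = 17^1 · 13). Additivity: v_p(xy) = v_p(x) + v_p(y) = 0 + 1 = 1. (Direct check: xy = 4420 = 17^1 · (260).)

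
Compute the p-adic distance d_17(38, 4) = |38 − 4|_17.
d_17(38, 4) = 1/17

Step 1 — x − y = 38 − 4 = 34. Step 2 — v_17(34) = 1 (factor: 34 = (17^1 · 2); the sign does not affect v_p). Step 3 — |x − y|_17 = 17^{-1} = 1/17.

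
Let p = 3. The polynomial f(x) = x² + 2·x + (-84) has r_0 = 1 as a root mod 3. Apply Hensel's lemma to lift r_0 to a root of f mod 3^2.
r_1 = 1 (mod 9)

Hensel: r_{i+1} = r_i − f(r_i)·(f′(r_i))^{-1} mod 3^{i+2}, f′(x) = 2x + 2. Iterate:
  r_0 = 1 (mod 3)
  r_1 = 1 (mod 9)
Final: r = 1 satisfies f(r) ≡ 0 mod 3^2.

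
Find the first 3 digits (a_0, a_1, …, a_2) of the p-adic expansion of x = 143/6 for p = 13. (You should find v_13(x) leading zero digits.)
(a_0, …, a_2) = (0, 4, 2)

v_13(143/6) = 1, so a_0 = ... = a_0 = 0. Factor out: x = 13^1 · u with u = 11/6 a unit in ℤ_13. Expand u iteratively via a_{v+i} = u_i mod 13, u_{i+1} = (u_i − a_{v+i})/13:
  u_0 = 11/6;  a_1 = 4;  u_1 = (u_0 − 4)/13 = -1/6
  u_1 = -1/6;  a_2 = 2;  u_2 = (u_1 − 2)/13 = -1/6
Digits: (0, 4, 2).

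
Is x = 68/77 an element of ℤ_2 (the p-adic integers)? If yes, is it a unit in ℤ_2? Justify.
x ∈ ℤ_2 but not a unit; v_2(x) = 2 > 0

ℤ_2 = {x ∈ ℚ_2 : v_2(x) ≥ 0} and ℤ_2^× = {x ∈ ℤ_2 : v_2(x) = 0}. Here v_2(68/77) = v_2(num) − v_2(den) = 2; compare against these criteria.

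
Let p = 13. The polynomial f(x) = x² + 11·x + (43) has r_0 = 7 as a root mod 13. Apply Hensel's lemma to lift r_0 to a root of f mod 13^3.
r_2 = 176 (mod 2197)

Hensel: r_{i+1} = r_i − f(r_i)·(f′(r_i))^{-1} mod 13^{i+2}, f′(x) = 2x + 11. Iterate:
  r_0 = 7 (mod 13)
  r_1 = 7 (mod 169)
  r_2 = 176 (mod 2197)
Final: r = 176 satisfies f(r) ≡ 0 mod 13^3.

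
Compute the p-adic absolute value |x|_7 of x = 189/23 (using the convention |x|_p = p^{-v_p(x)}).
|189/23|_7 = 1/7

Step 1 — compute v_7(x) by factoring powers of 7 out of the numerator and denominator: v_7(189/23) = 1. Step 2 — apply |x|_p = p^{-v_p(x)} = 7^{-1} = 1/7.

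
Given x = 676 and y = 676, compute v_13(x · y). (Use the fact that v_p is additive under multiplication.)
v_13(456976) = 4

v_p(x) = 2 (factor: 676 = 13^2 · 4); v_p(y) = 2 (factor: 676 = 13^2 · 4). Additivity: v_p(xy) = v_p(x) + v_p(y) = 2 + 2 = 4. (Direct check: xy = 456976 = 13^4 · (16).)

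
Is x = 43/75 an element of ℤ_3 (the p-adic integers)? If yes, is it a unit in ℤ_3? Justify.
x ∉ ℤ_3 (v_3(x) = -1 < 0)

ℤ_3 = {x ∈ ℚ_3 : v_3(x) ≥ 0} and ℤ_3^× = {x ∈ ℤ_3 : v_3(x) = 0}. Here v_3(43/75) = v_3(num) − v_3(den) = -1; compare against these criteria.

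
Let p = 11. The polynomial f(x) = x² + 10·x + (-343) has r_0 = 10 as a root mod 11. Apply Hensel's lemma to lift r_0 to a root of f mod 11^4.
r_3 = 2463 (mod 14641)

Hensel: r_{i+1} = r_i − f(r_i)·(f′(r_i))^{-1} mod 11^{i+2}, f′(x) = 2x + 10. Iterate:
  r_0 = 10 (mod 11)
  r_1 = 43 (mod 121)
  r_2 = 1132 (mod 1331)
  r_3 = 2463 (mod 14641)
Final: r = 2463 satisfies f(r) ≡ 0 mod 11^4.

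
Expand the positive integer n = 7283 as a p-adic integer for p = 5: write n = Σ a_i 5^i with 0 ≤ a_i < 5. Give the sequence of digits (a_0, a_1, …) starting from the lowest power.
(a_0, a_1, …) = (3, 1, 1, 3, 1, 2)

Repeated division by 5 gives the digits low-to-high: 7283 = 3 + 1·5^1 + 1·5^2 + 3·5^3 + 1·5^4 + 2·5^5. Digit sequence: (3, 1, 1, 3, 1, 2).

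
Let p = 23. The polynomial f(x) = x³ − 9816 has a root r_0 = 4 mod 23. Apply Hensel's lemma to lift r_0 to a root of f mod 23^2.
r_1 = 119 (mod 529)

Hensel: r_{i+1} = r_i − f(r_i)/f′(r_i) mod 23^{i+2}, where f′(x) = 3x². Iterate:
  r_0 = 4 (mod 23)
  r_1 = 119 (mod 529)
Final: r = 119 with f(r) ≡ 0 mod 23^2.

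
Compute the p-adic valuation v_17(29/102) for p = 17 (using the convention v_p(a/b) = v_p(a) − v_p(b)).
v_17(29/102) = -1

Factor powers of 17 from the numerator and denominator of the reduced fraction: 29 = 17^0 · 29 and 102 = 17^1 · 6. Apply v_p(a/b) = v_p(a) − v_p(b): v_17(29/102) = 0 − 1 = -1.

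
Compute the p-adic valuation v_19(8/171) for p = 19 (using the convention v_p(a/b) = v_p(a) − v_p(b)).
v_19(8/171) = -1

Factor powers of 19 from the numerator and denominator of the reduced fraction: 8 = 19^0 · 8 and 171 = 19^1 · 9. Apply v_p(a/b) = v_p(a) − v_p(b): v_19(8/171) = 0 − 1 = -1.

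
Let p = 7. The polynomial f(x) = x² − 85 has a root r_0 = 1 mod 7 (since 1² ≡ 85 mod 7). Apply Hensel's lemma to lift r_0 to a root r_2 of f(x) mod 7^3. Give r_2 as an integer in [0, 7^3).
r_2 = 190 (mod 343)

Hensel's recurrence: r_{i+1} = r_i − f(r_i)·(f′(r_i))^{-1} mod 7^{i+2}, with f′(x) = 2x. Iterate:
  r_0 = 1 (mod 7)
  r_1 = 43 (mod 49)
  r_2 = 190 (mod 343)
Final: r_2 = 190, and one checks f(r_2) ≡ 0 mod 7^3.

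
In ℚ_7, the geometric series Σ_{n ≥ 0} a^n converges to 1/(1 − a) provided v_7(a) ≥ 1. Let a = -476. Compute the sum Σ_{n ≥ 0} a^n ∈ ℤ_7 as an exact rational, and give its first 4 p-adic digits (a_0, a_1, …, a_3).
Σ a^n = 1/(1 − a) = 1/477;  first 4 digits = (1, 2, 1, 2)

v_7(a) = 1 ≥ 1, so the series converges in ℤ_7 to 1/(1 − a) = 1/(1 − (-476)) = 1/477. Expand this rational in ℤ_7: compute digits iteratively via d_i = x_i mod 7, x_{i+1} = (x_i − d_i)/7. The first 4 digits are (1, 2, 1, 2).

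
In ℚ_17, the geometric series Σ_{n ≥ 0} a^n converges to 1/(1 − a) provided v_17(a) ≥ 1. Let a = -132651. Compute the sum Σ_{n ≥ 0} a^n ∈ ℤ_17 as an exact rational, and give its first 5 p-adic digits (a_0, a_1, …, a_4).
Σ a^n = 1/(1 − a) = 1/132652;  first 5 digits = (1, 0, 0, 7, 15)

v_17(a) = 3 ≥ 1, so the series converges in ℤ_17 to 1/(1 − a) = 1/(1 − (-132651)) = 1/132652. Expand this rational in ℤ_17: compute digits iteratively via d_i = x_i mod 17, x_{i+1} = (x_i − d_i)/17. The first 5 digits are (1, 0, 0, 7, 15).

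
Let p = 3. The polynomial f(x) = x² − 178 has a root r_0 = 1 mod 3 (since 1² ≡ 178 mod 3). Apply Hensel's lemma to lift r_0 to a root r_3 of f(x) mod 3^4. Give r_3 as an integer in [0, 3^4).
r_3 = 4 (mod 81)

Hensel's recurrence: r_{i+1} = r_i − f(r_i)·(f′(r_i))^{-1} mod 3^{i+2}, with f′(x) = 2x. Iterate:
  r_0 = 1 (mod 3)
  r_1 = 4 (mod 9)
  r_2 = 4 (mod 27)
  r_3 = 4 (mod 81)
Final: r_3 = 4, and one checks f(r_3) ≡ 0 mod 3^4.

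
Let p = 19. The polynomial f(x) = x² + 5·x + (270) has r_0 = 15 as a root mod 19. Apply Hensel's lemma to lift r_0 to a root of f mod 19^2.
r_1 = 205 (mod 361)

Hensel: r_{i+1} = r_i − f(r_i)·(f′(r_i))^{-1} mod 19^{i+2}, f′(x) = 2x + 5. Iterate:
  r_0 = 15 (mod 19)
  r_1 = 205 (mod 361)
Final: r = 205 satisfies f(r) ≡ 0 mod 19^2.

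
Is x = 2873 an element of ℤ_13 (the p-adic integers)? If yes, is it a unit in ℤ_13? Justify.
x ∈ ℤ_13 but not a unit; v_13(x) = 2 > 0

ℤ_13 = {x ∈ ℚ_13 : v_13(x) ≥ 0} and ℤ_13^× = {x ∈ ℤ_13 : v_13(x) = 0}. Here v_13(2873) = v_13(num) − v_13(den) = 2; compare against these criteria.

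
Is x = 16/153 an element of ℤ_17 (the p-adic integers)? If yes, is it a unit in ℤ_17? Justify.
x ∉ ℤ_17 (v_17(x) = -1 < 0)

ℤ_17 = {x ∈ ℚ_17 : v_17(x) ≥ 0} and ℤ_17^× = {x ∈ ℤ_17 : v_17(x) = 0}. Here v_17(16/153) = v_17(num) − v_17(den) = -1; compare against these criteria.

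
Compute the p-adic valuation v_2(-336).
v_2(-336) = 4

v_2(n) is the largest exponent k such that 2^k divides n. Factor out: -336 = -2^4 · 21. (Sign doesn't affect v_p.) So v_2(-336) = 4.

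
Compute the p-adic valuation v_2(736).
v_2(736) = 5

v_2(n) is the largest exponent k such that 2^k divides n. Factor out: 736 = 2^5 · 23. (Sign doesn't affect v_p.) So v_2(736) = 5.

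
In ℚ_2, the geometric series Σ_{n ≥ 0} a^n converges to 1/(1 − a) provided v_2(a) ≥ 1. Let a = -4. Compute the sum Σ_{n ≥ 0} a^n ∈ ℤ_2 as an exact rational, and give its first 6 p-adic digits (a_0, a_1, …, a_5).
Σ a^n = 1/(1 − a) = 1/5;  first 6 digits = (1, 0, 1, 1, 0, 0)

v_2(a) = 2 ≥ 1, so the series converges in ℤ_2 to 1/(1 − a) = 1/(1 − (-4)) = 1/5. Expand this rational in ℤ_2: compute digits iteratively via d_i = x_i mod 2, x_{i+1} = (x_i − d_i)/2. The first 6 digits are (1, 0, 1, 1, 0, 0).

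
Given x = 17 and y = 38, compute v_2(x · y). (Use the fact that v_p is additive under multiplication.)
v_2(646) = 1

v_p(x) = 0 (factor: 17 = 2^0 · 17); v_p(y) = 1 (factor: 38 = 2^1 · 19). Additivity: v_p(xy) = v_p(x) + v_p(y) = 0 + 1 = 1. (Direct check: xy = 646 = 2^1 · (323).)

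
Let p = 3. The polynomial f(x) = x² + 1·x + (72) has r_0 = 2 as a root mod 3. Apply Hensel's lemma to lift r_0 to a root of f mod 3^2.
r_1 = 8 (mod 9)

Hensel: r_{i+1} = r_i − f(r_i)·(f′(r_i))^{-1} mod 3^{i+2}, f′(x) = 2x + 1. Iterate:
  r_0 = 2 (mod 3)
  r_1 = 8 (mod 9)
Final: r = 8 satisfies f(r) ≡ 0 mod 3^2.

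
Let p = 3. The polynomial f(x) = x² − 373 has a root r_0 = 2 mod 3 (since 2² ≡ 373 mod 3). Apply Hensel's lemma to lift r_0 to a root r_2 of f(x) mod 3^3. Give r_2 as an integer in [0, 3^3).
r_2 = 20 (mod 27)

Hensel's recurrence: r_{i+1} = r_i − f(r_i)·(f′(r_i))^{-1} mod 3^{i+2}, with f′(x) = 2x. Iterate:
  r_0 = 2 (mod 3)
  r_1 = 2 (mod 9)
  r_2 = 20 (mod 27)
Final: r_2 = 20, and one checks f(r_2) ≡ 0 mod 3^3.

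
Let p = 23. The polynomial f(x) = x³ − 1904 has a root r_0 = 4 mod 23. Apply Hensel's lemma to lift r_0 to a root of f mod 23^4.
r_3 = 60172 (mod 279841)

Hensel: r_{i+1} = r_i − f(r_i)/f′(r_i) mod 23^{i+2}, where f′(x) = 3x². Iterate:
  r_0 = 4 (mod 23)
  r_1 = 395 (mod 529)
  r_2 = 11504 (mod 12167)
  r_3 = 60172 (mod 279841)
Final: r = 60172 with f(r) ≡ 0 mod 23^4.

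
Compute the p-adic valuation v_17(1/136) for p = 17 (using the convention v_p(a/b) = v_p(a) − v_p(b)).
v_17(1/136) = -1

Factor powers of 17 from the numerator and denominator of the reduced fraction: 1 = 17^0 · 1 and 136 = 17^1 · 8. Apply v_p(a/b) = v_p(a) − v_p(b): v_17(1/136) = 0 − 1 = -1.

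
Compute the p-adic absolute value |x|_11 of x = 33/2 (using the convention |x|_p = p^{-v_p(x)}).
|33/2|_11 = 1/11

Step 1 — compute v_11(x) by factoring powers of 11 out of the numerator and denominator: v_11(33/2) = 1. Step 2 — apply |x|_p = p^{-v_p(x)} = 11^{-1} = 1/11.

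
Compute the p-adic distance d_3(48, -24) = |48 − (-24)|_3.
d_3(48, -24) = 1/9

Step 1 — x − y = 48 − (-24) = 72. Step 2 — v_3(72) = 2 (factor: 72 = (3^2 · 8); the sign does not affect v_p). Step 3 — |x − y|_3 = 3^{-2} = 1/9.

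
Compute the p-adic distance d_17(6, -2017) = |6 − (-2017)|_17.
d_17(6, -2017) = 1/289

Step 1 — x − y = 6 − (-2017) = 2023. Step 2 — v_17(2023) = 2 (factor: 2023 = (17^2 · 7); the sign does not affect v_p). Step 3 — |x − y|_17 = 17^{-2} = 1/289.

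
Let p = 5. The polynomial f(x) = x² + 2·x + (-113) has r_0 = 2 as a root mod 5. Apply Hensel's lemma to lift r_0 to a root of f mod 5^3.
r_2 = 57 (mod 125)

Hensel: r_{i+1} = r_i − f(r_i)·(f′(r_i))^{-1} mod 5^{i+2}, f′(x) = 2x + 2. Iterate:
  r_0 = 2 (mod 5)
  r_1 = 7 (mod 25)
  r_2 = 57 (mod 125)
Final: r = 57 satisfies f(r) ≡ 0 mod 5^3.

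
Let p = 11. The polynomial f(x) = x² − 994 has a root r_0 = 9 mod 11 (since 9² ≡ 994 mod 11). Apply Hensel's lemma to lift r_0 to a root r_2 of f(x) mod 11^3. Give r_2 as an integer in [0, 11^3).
r_2 = 174 (mod 1331)

Hensel's recurrence: r_{i+1} = r_i − f(r_i)·(f′(r_i))^{-1} mod 11^{i+2}, with f′(x) = 2x. Iterate:
  r_0 = 9 (mod 11)
  r_1 = 53 (mod 121)
  r_2 = 174 (mod 1331)
Final: r_2 = 174, and one checks f(r_2) ≡ 0 mod 11^3.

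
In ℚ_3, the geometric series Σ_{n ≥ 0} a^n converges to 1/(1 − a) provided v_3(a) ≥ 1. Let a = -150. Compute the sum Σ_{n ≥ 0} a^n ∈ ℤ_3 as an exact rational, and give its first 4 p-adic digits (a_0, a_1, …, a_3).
Σ a^n = 1/(1 − a) = 1/151;  first 4 digits = (1, 1, 2, 0)

v_3(a) = 1 ≥ 1, so the series converges in ℤ_3 to 1/(1 − a) = 1/(1 − (-150)) = 1/151. Expand this rational in ℤ_3: compute digits iteratively via d_i = x_i mod 3, x_{i+1} = (x_i − d_i)/3. The first 4 digits are (1, 1, 2, 0).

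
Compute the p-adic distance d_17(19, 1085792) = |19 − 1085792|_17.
d_17(19, 1085792) = 1/83521

Step 1 — x − y = 19 − 1085792 = -1085773. Step 2 — v_17(-1085773) = 4 (factor: -1085773 = −(17^4 · 13); the sign does not affect v_p). Step 3 — |x − y|_17 = 17^{-4} = 1/83521.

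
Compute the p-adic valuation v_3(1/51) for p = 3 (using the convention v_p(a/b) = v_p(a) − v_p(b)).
v_3(1/51) = -1

Factor powers of 3 from the numerator and denominator of the reduced fraction: 1 = 3^0 · 1 and 51 = 3^1 · 17. Apply v_p(a/b) = v_p(a) − v_p(b): v_3(1/51) = 0 − 1 = -1.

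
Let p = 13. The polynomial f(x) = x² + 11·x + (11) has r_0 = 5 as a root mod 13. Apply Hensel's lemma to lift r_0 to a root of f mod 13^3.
r_2 = 395 (mod 2197)

Hensel: r_{i+1} = r_i − f(r_i)·(f′(r_i))^{-1} mod 13^{i+2}, f′(x) = 2x + 11. Iterate:
  r_0 = 5 (mod 13)
  r_1 = 57 (mod 169)
  r_2 = 395 (mod 2197)
Final: r = 395 satisfies f(r) ≡ 0 mod 13^3.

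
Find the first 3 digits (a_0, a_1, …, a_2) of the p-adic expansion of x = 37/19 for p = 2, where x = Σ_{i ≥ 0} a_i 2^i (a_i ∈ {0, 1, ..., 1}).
(a_0, …, a_2) = (1, 1, 1)

v_2(37/19) = 0 (numerator and denominator both coprime to 2), so x ∈ ℤ_2^×. Compute digits iteratively via a_i = x_i mod 2, x_{i+1} = (x_i − a_i)/2, with x_0 = x:
  x_0 = 37/19;  a_0 = 1;  x_1 = (x_0 − 1)/2 = 9/19
  x_1 = 9/19;  a_1 = 1;  x_2 = (x_1 − 1)/2 = -5/19
  x_2 = -5/19;  a_2 = 1;  x_3 = (x_2 − 1)/2 = -12/19
Digits: (1, 1, 1).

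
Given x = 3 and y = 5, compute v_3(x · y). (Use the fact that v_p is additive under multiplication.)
v_3(15) = 1

v_p(x) = 1 (factor: 3 = 3^1 · 1); v_p(y) = 0 (factor: 5 = 3^0 · 5). Additivity: v_p(xy) = v_p(x) + v_p(y) = 1 + 0 = 1. (Direct check: xy = 15 = 3^1 · (5).)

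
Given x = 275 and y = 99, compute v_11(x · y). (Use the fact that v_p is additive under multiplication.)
v_11(27225) = 2

v_p(x) = 1 (factor: 275 = 11^1 · 25); v_p(y) = 1 (factor: 99 = 11^1 · 9). Additivity: v_p(xy) = v_p(x) + v_p(y) = 1 + 1 = 2. (Direct check: xy = 27225 = 11^2 · (225).)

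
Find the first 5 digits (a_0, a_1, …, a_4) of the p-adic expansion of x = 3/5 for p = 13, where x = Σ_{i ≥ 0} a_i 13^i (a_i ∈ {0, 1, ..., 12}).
(a_0, …, a_4) = (11, 7, 2, 5, 10)

v_13(3/5) = 0 (numerator and denominator both coprime to 13), so x ∈ ℤ_13^×. Compute digits iteratively via a_i = x_i mod 13, x_{i+1} = (x_i − a_i)/13, with x_0 = x:
  x_0 = 3/5;  a_0 = 11;  x_1 = (x_0 − 11)/13 = -4/5
  x_1 = -4/5;  a_1 = 7;  x_2 = (x_1 − 7)/13 = -3/5
  x_2 = -3/5;  a_2 = 2;  x_3 = (x_2 − 2)/13 = -1/5
  x_3 = -1/5;  a_3 = 5;  x_4 = (x_3 − 5)/13 = -2/5
  x_4 = -2/5;  a_4 = 10;  x_5 = (x_4 − 10)/13 = -4/5
Digits: (11, 7, 2, 5, 10).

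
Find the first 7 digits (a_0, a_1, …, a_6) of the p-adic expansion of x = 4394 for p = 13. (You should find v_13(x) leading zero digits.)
(a_0, …, a_6) = (0, 0, 0, 2, 0, 0, 0)

v_13(4394) = 3, so a_0 = ... = a_2 = 0. Factor out: x = 13^3 · u with u = 2 a unit in ℤ_13. Expand u iteratively via a_{v+i} = u_i mod 13, u_{i+1} = (u_i − a_{v+i})/13:
  u_0 = 2;  a_3 = 2;  u_1 = (u_0 − 2)/13 = 0
  u_1 = 0;  a_4 = 0;  u_2 = (u_1 − 0)/13 = 0
  u_2 = 0;  a_5 = 0;  u_3 = (u_2 − 0)/13 = 0
  u_3 = 0;  a_6 = 0;  u_4 = (u_3 − 0)/13 = 0
Digits: (0, 0, 0, 2, 0, 0, 0).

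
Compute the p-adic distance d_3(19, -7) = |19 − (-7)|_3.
d_3(19, -7) = 1

Step 1 — x − y = 19 − (-7) = 26. Step 2 — v_3(26) = 0 (factor: 26 = (3^0 · 26); the sign does not affect v_p). Step 3 — |x − y|_3 = 3^{0} = 1.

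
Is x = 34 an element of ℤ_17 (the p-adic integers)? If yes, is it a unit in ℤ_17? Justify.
x ∈ ℤ_17 but not a unit; v_17(x) = 1 > 0

ℤ_17 = {x ∈ ℚ_17 : v_17(x) ≥ 0} and ℤ_17^× = {x ∈ ℤ_17 : v_17(x) = 0}. Here v_17(34) = v_17(num) − v_17(den) = 1; compare against these criteria.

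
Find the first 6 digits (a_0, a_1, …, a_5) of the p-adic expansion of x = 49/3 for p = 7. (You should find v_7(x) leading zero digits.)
(a_0, …, a_5) = (0, 0, 5, 4, 4, 4)

v_7(49/3) = 2, so a_0 = ... = a_1 = 0. Factor out: x = 7^2 · u with u = 1/3 a unit in ℤ_7. Expand u iteratively via a_{v+i} = u_i mod 7, u_{i+1} = (u_i − a_{v+i})/7:
  u_0 = 1/3;  a_2 = 5;  u_1 = (u_0 − 5)/7 = -2/3
  u_1 = -2/3;  a_3 = 4;  u_2 = (u_1 − 4)/7 = -2/3
  u_2 = -2/3;  a_4 = 4;  u_3 = (u_2 − 4)/7 = -2/3
  u_3 = -2/3;  a_5 = 4;  u_4 = (u_3 − 4)/7 = -2/3
Digits: (0, 0, 5, 4, 4, 4).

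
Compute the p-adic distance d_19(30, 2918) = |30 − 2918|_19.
d_19(30, 2918) = 1/361

Step 1 — x − y = 30 − 2918 = -2888. Step 2 — v_19(-2888) = 2 (factor: -2888 = −(19^2 · 8); the sign does not affect v_p). Step 3 — |x − y|_19 = 19^{-2} = 1/361.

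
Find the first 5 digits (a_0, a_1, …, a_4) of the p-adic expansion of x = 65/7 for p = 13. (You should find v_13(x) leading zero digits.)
(a_0, …, a_4) = (0, 10, 3, 9, 3)

v_13(65/7) = 1, so a_0 = ... = a_0 = 0. Factor out: x = 13^1 · u with u = 5/7 a unit in ℤ_13. Expand u iteratively via a_{v+i} = u_i mod 13, u_{i+1} = (u_i − a_{v+i})/13:
  u_0 = 5/7;  a_1 = 10;  u_1 = (u_0 − 10)/13 = -5/7
  u_1 = -5/7;  a_2 = 3;  u_2 = (u_1 − 3)/13 = -2/7
  u_2 = -2/7;  a_3 = 9;  u_3 = (u_2 − 9)/13 = -5/7
  u_3 = -5/7;  a_4 = 3;  u_4 = (u_3 − 3)/13 = -2/7
Digits: (0, 10, 3, 9, 3).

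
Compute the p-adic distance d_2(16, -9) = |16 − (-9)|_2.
d_2(16, -9) = 1

Step 1 — x − y = 16 − (-9) = 25. Step 2 — v_2(25) = 0 (factor: 25 = (2^0 · 25); the sign does not affect v_p). Step 3 — |x − y|_2 = 2^{0} = 1.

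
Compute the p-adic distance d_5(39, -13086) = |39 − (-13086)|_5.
d_5(39, -13086) = 1/625

Step 1 — x − y = 39 − (-13086) = 13125. Step 2 — v_5(13125) = 4 (factor: 13125 = (5^4 · 21); the sign does not affect v_p). Step 3 — |x − y|_5 = 5^{-4} = 1/625.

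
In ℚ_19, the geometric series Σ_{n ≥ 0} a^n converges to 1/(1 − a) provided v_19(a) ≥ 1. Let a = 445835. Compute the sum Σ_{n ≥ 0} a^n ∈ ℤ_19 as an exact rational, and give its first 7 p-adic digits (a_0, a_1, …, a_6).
Σ a^n = 1/(1 − a) = -1/445834;  first 7 digits = (1, 0, 0, 8, 3, 0, 7)

v_19(a) = 3 ≥ 1, so the series converges in ℤ_19 to 1/(1 − a) = 1/(1 − 445835) = -1/445834. Expand this rational in ℤ_19: compute digits iteratively via d_i = x_i mod 19, x_{i+1} = (x_i − d_i)/19. The first 7 digits are (1, 0, 0, 8, 3, 0, 7).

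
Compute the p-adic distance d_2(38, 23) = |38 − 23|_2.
d_2(38, 23) = 1

Step 1 — x − y = 38 − 23 = 15. Step 2 — v_2(15) = 0 (factor: 15 = (2^0 · 15); the sign does not affect v_p). Step 3 — |x − y|_2 = 2^{0} = 1.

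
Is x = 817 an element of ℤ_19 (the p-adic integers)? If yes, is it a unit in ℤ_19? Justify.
x ∈ ℤ_19 but not a unit; v_19(x) = 1 > 0

ℤ_19 = {x ∈ ℚ_19 : v_19(x) ≥ 0} and ℤ_19^× = {x ∈ ℤ_19 : v_19(x) = 0}. Here v_19(817) = v_19(num) − v_19(den) = 1; compare against these criteria.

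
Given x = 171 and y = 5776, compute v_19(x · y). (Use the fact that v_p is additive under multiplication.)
v_19(987696) = 3

v_p(x) = 1 (factor: 171 = 19^1 · 9); v_p(y) = 2 (factor: 5776 = 19^2 · 16). Additivity: v_p(xy) = v_p(x) + v_p(y) = 1 + 2 = 3. (Direct check: xy = 987696 = 19^3 · (144).)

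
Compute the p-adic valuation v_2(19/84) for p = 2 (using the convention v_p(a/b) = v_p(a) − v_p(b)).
v_2(19/84) = -2

Factor powers of 2 from the numerator and denominator of the reduced fraction: 19 = 2^0 · 19 and 84 = 2^2 · 21. Apply v_p(a/b) = v_p(a) − v_p(b): v_2(19/84) = 0 − 2 = -2.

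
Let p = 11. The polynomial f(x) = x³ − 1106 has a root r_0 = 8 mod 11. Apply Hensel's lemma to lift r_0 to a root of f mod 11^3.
r_2 = 1240 (mod 1331)

Hensel: r_{i+1} = r_i − f(r_i)/f′(r_i) mod 11^{i+2}, where f′(x) = 3x². Iterate:
  r_0 = 8 (mod 11)
  r_1 = 30 (mod 121)
  r_2 = 1240 (mod 1331)
Final: r = 1240 with f(r) ≡ 0 mod 11^3.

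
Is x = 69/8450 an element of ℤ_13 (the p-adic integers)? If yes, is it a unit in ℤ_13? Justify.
x ∉ ℤ_13 (v_13(x) = -2 < 0)

ℤ_13 = {x ∈ ℚ_13 : v_13(x) ≥ 0} and ℤ_13^× = {x ∈ ℤ_13 : v_13(x) = 0}. Here v_13(69/8450) = v_13(num) − v_13(den) = -2; compare against these criteria.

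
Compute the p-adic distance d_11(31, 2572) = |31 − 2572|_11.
d_11(31, 2572) = 1/121

Step 1 — x − y = 31 − 2572 = -2541. Step 2 — v_11(-2541) = 2 (factor: -2541 = −(11^2 · 21); the sign does not affect v_p). Step 3 — |x − y|_11 = 11^{-2} = 1/121.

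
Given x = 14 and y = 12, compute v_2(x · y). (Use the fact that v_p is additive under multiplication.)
v_2(168) = 3

v_p(x) = 1 (factor: 14 = 2^1 · 7); v_p(y) = 2 (factor: 12 = 2^2 · 3). Additivity: v_p(xy) = v_p(x) + v_p(y) = 1 + 2 = 3. (Direct check: xy = 168 = 2^3 · (21).)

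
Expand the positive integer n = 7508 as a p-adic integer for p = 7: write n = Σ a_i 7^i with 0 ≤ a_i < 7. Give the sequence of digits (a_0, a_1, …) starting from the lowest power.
(a_0, a_1, …) = (4, 1, 6, 0, 3)

Repeated division by 7 gives the digits low-to-high: 7508 = 4 + 1·7^1 + 6·7^2 + 3·7^4. Digit sequence: (4, 1, 6, 0, 3).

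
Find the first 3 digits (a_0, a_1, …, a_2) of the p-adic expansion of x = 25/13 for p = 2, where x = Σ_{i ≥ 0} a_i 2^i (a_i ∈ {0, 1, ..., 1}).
(a_0, …, a_2) = (1, 0, 1)

v_2(25/13) = 0 (numerator and denominator both coprime to 2), so x ∈ ℤ_2^×. Compute digits iteratively via a_i = x_i mod 2, x_{i+1} = (x_i − a_i)/2, with x_0 = x:
  x_0 = 25/13;  a_0 = 1;  x_1 = (x_0 − 1)/2 = 6/13
  x_1 = 6/13;  a_1 = 0;  x_2 = (x_1 − 0)/2 = 3/13
  x_2 = 3/13;  a_2 = 1;  x_3 = (x_2 − 1)/2 = -5/13
Digits: (1, 0, 1).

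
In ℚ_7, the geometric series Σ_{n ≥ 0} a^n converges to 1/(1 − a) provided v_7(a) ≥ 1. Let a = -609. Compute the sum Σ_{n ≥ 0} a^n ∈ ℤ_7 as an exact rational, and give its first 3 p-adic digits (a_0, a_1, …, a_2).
Σ a^n = 1/(1 − a) = 1/610;  first 3 digits = (1, 4, 3)

v_7(a) = 1 ≥ 1, so the series converges in ℤ_7 to 1/(1 − a) = 1/(1 − (-609)) = 1/610. Expand this rational in ℤ_7: compute digits iteratively via d_i = x_i mod 7, x_{i+1} = (x_i − d_i)/7. The first 3 digits are (1, 4, 3).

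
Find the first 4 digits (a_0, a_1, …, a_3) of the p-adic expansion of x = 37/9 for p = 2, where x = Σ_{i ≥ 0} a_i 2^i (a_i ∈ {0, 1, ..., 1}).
(a_0, …, a_3) = (1, 0, 1, 1)

v_2(37/9) = 0 (numerator and denominator both coprime to 2), so x ∈ ℤ_2^×. Compute digits iteratively via a_i = x_i mod 2, x_{i+1} = (x_i − a_i)/2, with x_0 = x:
  x_0 = 37/9;  a_0 = 1;  x_1 = (x_0 − 1)/2 = 14/9
  x_1 = 14/9;  a_1 = 0;  x_2 = (x_1 − 0)/2 = 7/9
  x_2 = 7/9;  a_2 = 1;  x_3 = (x_2 − 1)/2 = -1/9
  x_3 = -1/9;  a_3 = 1;  x_4 = (x_3 − 1)/2 = -5/9
Digits: (1, 0, 1, 1).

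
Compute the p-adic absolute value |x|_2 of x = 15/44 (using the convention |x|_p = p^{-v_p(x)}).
|15/44|_2 = 4

Step 1 — compute v_2(x) by factoring powers of 2 out of the numerator and denominator: v_2(15/44) = -2. Step 2 — apply |x|_p = p^{-v_p(x)} = 2^{2} = 4.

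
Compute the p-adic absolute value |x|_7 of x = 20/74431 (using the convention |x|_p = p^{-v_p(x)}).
|20/74431|_7 = 2401

Step 1 — compute v_7(x) by factoring powers of 7 out of the numerator and denominator: v_7(20/74431) = -4. Step 2 — apply |x|_p = p^{-v_p(x)} = 7^{4} = 2401.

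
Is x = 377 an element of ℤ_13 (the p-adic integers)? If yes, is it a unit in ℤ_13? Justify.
x ∈ ℤ_13 but not a unit; v_13(x) = 1 > 0

ℤ_13 = {x ∈ ℚ_13 : v_13(x) ≥ 0} and ℤ_13^× = {x ∈ ℤ_13 : v_13(x) = 0}. Here v_13(377) = v_13(num) − v_13(den) = 1; compare against these criteria.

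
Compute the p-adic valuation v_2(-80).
v_2(-80) = 4

v_2(n) is the largest exponent k such that 2^k divides n. Factor out: -80 = -2^4 · 5. (Sign doesn't affect v_p.) So v_2(-80) = 4.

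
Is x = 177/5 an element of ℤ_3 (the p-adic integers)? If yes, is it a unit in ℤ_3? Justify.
x ∈ ℤ_3 but not a unit; v_3(x) = 1 > 0

ℤ_3 = {x ∈ ℚ_3 : v_3(x) ≥ 0} and ℤ_3^× = {x ∈ ℤ_3 : v_3(x) = 0}. Here v_3(177/5) = v_3(num) − v_3(den) = 1; compare against these criteria.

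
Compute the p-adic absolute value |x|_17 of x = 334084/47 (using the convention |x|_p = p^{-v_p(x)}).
|334084/47|_17 = 1/83521

Step 1 — compute v_17(x) by factoring powers of 17 out of the numerator and denominator: v_17(334084/47) = 4. Step 2 — apply |x|_p = p^{-v_p(x)} = 17^{-4} = 1/83521.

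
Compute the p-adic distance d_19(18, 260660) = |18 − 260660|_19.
d_19(18, 260660) = 1/130321

Step 1 — x − y = 18 − 260660 = -260642. Step 2 — v_19(-260642) = 4 (factor: -260642 = −(19^4 · 2); the sign does not affect v_p). Step 3 — |x − y|_19 = 19^{-4} = 1/130321.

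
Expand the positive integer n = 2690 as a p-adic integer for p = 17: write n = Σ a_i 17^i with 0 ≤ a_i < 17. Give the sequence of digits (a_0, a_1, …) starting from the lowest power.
(a_0, a_1, …) = (4, 5, 9)

Repeated division by 17 gives the digits low-to-high: 2690 = 4 + 5·17^1 + 9·17^2. Digit sequence: (4, 5, 9).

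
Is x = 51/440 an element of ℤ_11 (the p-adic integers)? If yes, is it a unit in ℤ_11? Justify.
x ∉ ℤ_11 (v_11(x) = -1 < 0)

ℤ_11 = {x ∈ ℚ_11 : v_11(x) ≥ 0} and ℤ_11^× = {x ∈ ℤ_11 : v_11(x) = 0}. Here v_11(51/440) = v_11(num) − v_11(den) = -1; compare against these criteria.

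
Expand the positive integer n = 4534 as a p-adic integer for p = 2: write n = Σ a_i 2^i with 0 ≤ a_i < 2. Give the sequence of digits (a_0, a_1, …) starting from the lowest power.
(a_0, a_1, …) = (0, 1, 1, 0, 1, 1, 0, 1, 1, 0, 0, 0, 1)

Repeated division by 2 gives the digits low-to-high: 4534 = 1·2^1 + 1·2^2 + 1·2^4 + 1·2^5 + 1·2^7 + 1·2^8 + 1·2^12. Digit sequence: (0, 1, 1, 0, 1, 1, 0, 1, 1, 0, 0, 0, 1).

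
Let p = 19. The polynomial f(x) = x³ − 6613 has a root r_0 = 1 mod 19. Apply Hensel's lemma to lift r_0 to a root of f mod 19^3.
r_2 = 761 (mod 6859)

Hensel: r_{i+1} = r_i − f(r_i)/f′(r_i) mod 19^{i+2}, where f′(x) = 3x². Iterate:
  r_0 = 1 (mod 19)
  r_1 = 39 (mod 361)
  r_2 = 761 (mod 6859)
Final: r = 761 with f(r) ≡ 0 mod 19^3.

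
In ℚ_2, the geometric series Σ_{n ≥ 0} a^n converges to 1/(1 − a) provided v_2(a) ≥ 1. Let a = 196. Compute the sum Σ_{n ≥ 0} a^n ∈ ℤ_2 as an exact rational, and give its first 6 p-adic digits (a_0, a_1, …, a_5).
Σ a^n = 1/(1 − a) = -1/195;  first 6 digits = (1, 0, 1, 0, 1, 0)

v_2(a) = 2 ≥ 1, so the series converges in ℤ_2 to 1/(1 − a) = 1/(1 − 196) = -1/195. Expand this rational in ℤ_2: compute digits iteratively via d_i = x_i mod 2, x_{i+1} = (x_i − d_i)/2. The first 6 digits are (1, 0, 1, 0, 1, 0).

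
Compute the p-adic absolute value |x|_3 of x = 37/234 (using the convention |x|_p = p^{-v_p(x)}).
|37/234|_3 = 9

Step 1 — compute v_3(x) by factoring powers of 3 out of the numerator and denominator: v_3(37/234) = -2. Step 2 — apply |x|_p = p^{-v_p(x)} = 3^{2} = 9.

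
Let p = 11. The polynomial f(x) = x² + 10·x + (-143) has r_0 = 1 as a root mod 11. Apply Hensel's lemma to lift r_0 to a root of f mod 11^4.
r_3 = 3884 (mod 14641)

Hensel: r_{i+1} = r_i − f(r_i)·(f′(r_i))^{-1} mod 11^{i+2}, f′(x) = 2x + 10. Iterate:
  r_0 = 1 (mod 11)
  r_1 = 12 (mod 121)
  r_2 = 1222 (mod 1331)
  r_3 = 3884 (mod 14641)
Final: r = 3884 satisfies f(r) ≡ 0 mod 11^4.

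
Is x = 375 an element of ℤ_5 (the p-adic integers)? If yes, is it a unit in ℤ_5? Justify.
x ∈ ℤ_5 but not a unit; v_5(x) = 3 > 0

ℤ_5 = {x ∈ ℚ_5 : v_5(x) ≥ 0} and ℤ_5^× = {x ∈ ℤ_5 : v_5(x) = 0}. Here v_5(375) = v_5(num) − v_5(den) = 3; compare against these criteria.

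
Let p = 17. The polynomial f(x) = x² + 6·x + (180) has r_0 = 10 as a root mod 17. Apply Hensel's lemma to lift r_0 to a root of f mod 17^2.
r_1 = 197 (mod 289)

Hensel: r_{i+1} = r_i − f(r_i)·(f′(r_i))^{-1} mod 17^{i+2}, f′(x) = 2x + 6. Iterate:
  r_0 = 10 (mod 17)
  r_1 = 197 (mod 289)
Final: r = 197 satisfies f(r) ≡ 0 mod 17^2.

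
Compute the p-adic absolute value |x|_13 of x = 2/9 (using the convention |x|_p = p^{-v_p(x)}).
|2/9|_13 = 1

Step 1 — compute v_13(x) by factoring powers of 13 out of the numerator and denominator: v_13(2/9) = 0. Step 2 — apply |x|_p = p^{-v_p(x)} = 13^{0} = 1.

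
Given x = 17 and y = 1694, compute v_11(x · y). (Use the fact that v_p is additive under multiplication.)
v_11(28798) = 2

v_p(x) = 0 (factor: 17 = 11^0 · 17); v_p(y) = 2 (factor: 1694 = 11^2 · 14). Additivity: v_p(xy) = v_p(x) + v_p(y) = 0 + 2 = 2. (Direct check: xy = 28798 = 11^2 · (238).)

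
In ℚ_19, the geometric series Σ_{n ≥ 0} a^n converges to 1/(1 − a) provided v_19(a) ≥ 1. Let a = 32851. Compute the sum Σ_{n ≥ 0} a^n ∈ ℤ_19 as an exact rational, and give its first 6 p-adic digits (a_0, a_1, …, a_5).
Σ a^n = 1/(1 − a) = -1/32850;  first 6 digits = (1, 0, 15, 4, 16, 17)

v_19(a) = 2 ≥ 1, so the series converges in ℤ_19 to 1/(1 − a) = 1/(1 − 32851) = -1/32850. Expand this rational in ℤ_19: compute digits iteratively via d_i = x_i mod 19, x_{i+1} = (x_i − d_i)/19. The first 6 digits are (1, 0, 15, 4, 16, 17).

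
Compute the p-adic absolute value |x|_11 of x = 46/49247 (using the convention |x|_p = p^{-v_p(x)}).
|46/49247|_11 = 1331

Step 1 — compute v_11(x) by factoring powers of 11 out of the numerator and denominator: v_11(46/49247) = -3. Step 2 — apply |x|_p = p^{-v_p(x)} = 11^{3} = 1331.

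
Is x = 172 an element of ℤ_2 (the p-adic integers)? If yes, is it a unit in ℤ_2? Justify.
x ∈ ℤ_2 but not a unit; v_2(x) = 2 > 0

ℤ_2 = {x ∈ ℚ_2 : v_2(x) ≥ 0} and ℤ_2^× = {x ∈ ℤ_2 : v_2(x) = 0}. Here v_2(172) = v_2(num) − v_2(den) = 2; compare against these criteria.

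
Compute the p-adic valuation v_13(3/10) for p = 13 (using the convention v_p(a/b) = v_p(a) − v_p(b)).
v_13(3/10) = 0

Factor powers of 13 from the numerator and denominator of the reduced fraction: 3 = 13^0 · 3 and 10 = 13^0 · 10. Apply v_p(a/b) = v_p(a) − v_p(b): v_13(3/10) = 0 − 0 = 0.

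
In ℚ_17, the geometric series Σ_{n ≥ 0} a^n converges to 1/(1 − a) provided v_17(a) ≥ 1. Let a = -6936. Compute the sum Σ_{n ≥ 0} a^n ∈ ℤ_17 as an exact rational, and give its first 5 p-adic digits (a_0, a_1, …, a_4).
Σ a^n = 1/(1 − a) = 1/6937;  first 5 digits = (1, 0, 10, 15, 14)

v_17(a) = 2 ≥ 1, so the series converges in ℤ_17 to 1/(1 − a) = 1/(1 − (-6936)) = 1/6937. Expand this rational in ℤ_17: compute digits iteratively via d_i = x_i mod 17, x_{i+1} = (x_i − d_i)/17. The first 5 digits are (1, 0, 10, 15, 14).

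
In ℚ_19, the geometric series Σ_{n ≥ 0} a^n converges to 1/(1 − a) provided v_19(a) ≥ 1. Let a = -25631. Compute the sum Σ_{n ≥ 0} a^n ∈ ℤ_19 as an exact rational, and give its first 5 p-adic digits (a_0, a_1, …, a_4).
Σ a^n = 1/(1 − a) = 1/25632;  first 5 digits = (1, 0, 5, 15, 5)

v_19(a) = 2 ≥ 1, so the series converges in ℤ_19 to 1/(1 − a) = 1/(1 − (-25631)) = 1/25632. Expand this rational in ℤ_19: compute digits iteratively via d_i = x_i mod 19, x_{i+1} = (x_i − d_i)/19. The first 5 digits are (1, 0, 5, 15, 5).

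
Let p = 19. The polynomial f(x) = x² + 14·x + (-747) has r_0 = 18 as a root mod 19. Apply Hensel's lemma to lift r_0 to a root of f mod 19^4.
r_3 = 47233 (mod 130321)

Hensel: r_{i+1} = r_i − f(r_i)·(f′(r_i))^{-1} mod 19^{i+2}, f′(x) = 2x + 14. Iterate:
  r_0 = 18 (mod 19)
  r_1 = 303 (mod 361)
  r_2 = 6079 (mod 6859)
  r_3 = 47233 (mod 130321)
Final: r = 47233 satisfies f(r) ≡ 0 mod 19^4.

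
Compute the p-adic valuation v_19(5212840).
v_19(5212840) = 4

v_19(n) is the largest exponent k such that 19^k divides n. Factor out: 5212840 = 19^4 · 40. (Sign doesn't affect v_p.) So v_19(5212840) = 4.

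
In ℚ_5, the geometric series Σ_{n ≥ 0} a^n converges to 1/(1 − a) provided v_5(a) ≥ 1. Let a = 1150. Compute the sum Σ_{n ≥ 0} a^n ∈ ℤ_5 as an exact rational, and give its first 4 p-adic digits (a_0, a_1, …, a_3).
Σ a^n = 1/(1 − a) = -1/1149;  first 4 digits = (1, 0, 1, 4)

v_5(a) = 2 ≥ 1, so the series converges in ℤ_5 to 1/(1 − a) = 1/(1 − 1150) = -1/1149. Expand this rational in ℤ_5: compute digits iteratively via d_i = x_i mod 5, x_{i+1} = (x_i − d_i)/5. The first 4 digits are (1, 0, 1, 4).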